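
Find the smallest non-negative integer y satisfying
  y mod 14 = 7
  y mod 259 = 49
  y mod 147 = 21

6783

Combine the congruences pairwise.
gcd(14, 259) = 7 and 7 | (49 − 7), so the pair is consistent; merging gives y ≡ 49 (mod 518), where 518 = lcm(14, 259).
gcd(518, 147) = 7 and 7 | (21 − 49), so the pair is consistent; merging gives y ≡ 6783 (mod 10878), where 10878 = lcm(518, 147).
The solution is unique modulo lcm(14, 259, 147) = 10878.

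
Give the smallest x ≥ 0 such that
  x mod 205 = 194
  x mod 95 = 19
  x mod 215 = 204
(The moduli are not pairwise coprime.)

gcd(205, 95) = 5 and 5 | (19 − 194), so the pair is consistent; merging gives x ≡ 399 (mod 3895), where 3895 = lcm(205, 95).
gcd(3895, 215) = 5 and 5 | (204 − 399), so the pair is consistent; merging gives x ≡ 70509 (mod 167485), where 167485 = lcm(3895, 215).
The solution is unique modulo lcm(205, 95, 215) = 167485.

70509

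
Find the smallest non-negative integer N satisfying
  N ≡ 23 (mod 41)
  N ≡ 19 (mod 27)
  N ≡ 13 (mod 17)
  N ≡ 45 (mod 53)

The moduli are pairwise coprime; M = 41·27·17·53 = 997407.
M/41 = 24327; 24327 ≡ 14 (mod 41); 14·3 ≡ 1, so inverse 3.
M/27 = 36941; 36941 ≡ 5 (mod 27); 5·11 ≡ 1, so inverse 11.
M/17 = 58671; 58671 ≡ 4 (mod 17); 4·13 ≡ 1, so inverse 13.
M/53 = 18819; 18819 ≡ 4 (mod 53); 4·40 ≡ 1, so inverse 40.
N ≡ 23·24327·3 + 19·36941·11 + 13·58671·13 + 45·18819·40 = 53188831.
53188831 mod 997407 = 326260.

326260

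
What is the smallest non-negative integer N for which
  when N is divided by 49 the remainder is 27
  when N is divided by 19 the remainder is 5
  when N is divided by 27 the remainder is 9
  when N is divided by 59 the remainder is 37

The moduli are pairwise coprime; M = 49·19·27·59 = 1483083.
M/49 = 30267; 30267 ≡ 34 (mod 49); 34·13 ≡ 1, so inverse 13.
M/19 = 78057; 78057 ≡ 5 (mod 19); 5·4 ≡ 1, so inverse 4.
M/27 = 54929; 54929 ≡ 11 (mod 27); 11·5 ≡ 1, so inverse 5.
M/59 = 25137; 25137 ≡ 3 (mod 59); 3·20 ≡ 1, so inverse 20.
N ≡ 27·30267·13 + 5·78057·4 + 9·54929·5 + 37·25137·20 = 33258042.
33258042 mod 1483083 = 630216.

630216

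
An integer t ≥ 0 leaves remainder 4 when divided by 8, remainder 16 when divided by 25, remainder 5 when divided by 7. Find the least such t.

From t ≡ 4 (mod 8) write t = 4 + 8s. Substituting into t ≡ 16 (mod 25) gives 8s ≡ 12 (mod 25), and since 8⁻¹ ≡ 22 (mod 25), s ≡ 14. Hence t ≡ 4 + 8·14 = 116 (mod 200).
From t ≡ 116 (mod 200) write t = 116 + 200s. Substituting into t ≡ 5 (mod 7) gives 200s ≡ 1 (mod 7), and since 4⁻¹ ≡ 2 (mod 7), s ≡ 2. Hence t ≡ 116 + 200·2 = 516 (mod 1400).

516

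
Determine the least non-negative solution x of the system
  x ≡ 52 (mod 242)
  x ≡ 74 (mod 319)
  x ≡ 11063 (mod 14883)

591500

gcd(242, 319) = 11 and 11 | (74 − 52), so the pair is consistent; merging gives x ≡ 1988 (mod 7018), where 7018 = lcm(242, 319).
gcd(7018, 14883) = 121 and 121 | (11063 − 1988), so the pair is consistent; merging gives x ≡ 591500 (mod 863214), where 863214 = lcm(7018, 14883).
The solution is unique modulo lcm(242, 319, 14883) = 863214.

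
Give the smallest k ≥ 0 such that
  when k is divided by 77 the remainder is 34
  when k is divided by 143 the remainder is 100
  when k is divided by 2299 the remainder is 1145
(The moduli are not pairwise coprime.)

201158

gcd(77, 143) = 11 and 11 | (100 − 34), so the pair is consistent; merging gives k ≡ 958 (mod 1001), where 1001 = lcm(77, 143).
gcd(1001, 2299) = 11 and 11 | (1145 − 958), so the pair is consistent; merging gives k ≡ 201158 (mod 209209), where 209209 = lcm(1001, 2299).
The solution is unique modulo lcm(77, 143, 2299) = 209209.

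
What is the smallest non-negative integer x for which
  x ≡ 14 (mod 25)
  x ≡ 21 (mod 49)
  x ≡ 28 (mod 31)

The moduli are pairwise coprime; N = 25·49·31 = 37975.
N/25 = 1519; 1519 ≡ 19 (mod 25); 19·4 ≡ 1, so inverse 4.
N/49 = 775; 775 ≡ 40 (mod 49); 40·38 ≡ 1, so inverse 38.
N/31 = 1225; 1225 ≡ 16 (mod 31); 16·2 ≡ 1, so inverse 2.
x ≡ 14·1519·4 + 21·775·38 + 28·1225·2 = 772114.
772114 mod 37975 = 12614.

12614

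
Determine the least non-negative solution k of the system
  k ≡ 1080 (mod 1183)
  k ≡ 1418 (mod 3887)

Combine the congruences pairwise.
gcd(1183, 3887) = 169 and 169 | (1418 − 1080), so the pair is consistent; merging gives k ≡ 24740 (mod 27209), where 27209 = lcm(1183, 3887).
The solution is unique modulo lcm(1183, 3887) = 27209.

24740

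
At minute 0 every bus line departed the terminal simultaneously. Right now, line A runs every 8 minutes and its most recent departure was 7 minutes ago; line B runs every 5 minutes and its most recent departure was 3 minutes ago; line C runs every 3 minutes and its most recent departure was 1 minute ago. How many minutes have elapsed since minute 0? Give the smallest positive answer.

103

Combine the congruences pairwise.
From t ≡ 7 (mod 8) write t = 7 + 8s. Substituting into t ≡ 3 (mod 5) gives 8s ≡ 1 (mod 5), and since 3⁻¹ ≡ 2 (mod 5), s ≡ 2. Hence t ≡ 7 + 8·2 = 23 (mod 40).
From t ≡ 23 (mod 40) write t = 23 + 40s. Substituting into t ≡ 1 (mod 3) gives 40s ≡ 2 (mod 3), and since 1⁻¹ ≡ 1 (mod 3), s ≡ 2. Hence t ≡ 23 + 40·2 = 103 (mod 120).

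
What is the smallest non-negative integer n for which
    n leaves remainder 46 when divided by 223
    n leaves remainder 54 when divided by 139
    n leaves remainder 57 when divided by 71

The moduli are pairwise coprime; M = 223·139·71 = 2200787.
M/223 = 9869; 9869 ≡ 57 (mod 223); 57·90 ≡ 1, so inverse 90.
M/139 = 15833; 15833 ≡ 126 (mod 139); 126·32 ≡ 1, so inverse 32.
M/71 = 30997; 30997 ≡ 41 (mod 71); 41·26 ≡ 1, so inverse 26.
n ≡ 46·9869·90 + 54·15833·32 + 57·30997·26 = 114154638.
114154638 mod 2200787 = 1914501.

1914501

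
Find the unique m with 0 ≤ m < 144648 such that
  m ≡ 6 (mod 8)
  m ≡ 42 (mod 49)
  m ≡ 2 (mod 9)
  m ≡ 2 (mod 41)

From m ≡ 6 (mod 8) write m = 6 + 8t. Substituting into m ≡ 42 (mod 49) gives 8t ≡ 36 (mod 49), and since 8⁻¹ ≡ 43 (mod 49), t ≡ 29. Hence m ≡ 6 + 8·29 = 238 (mod 392).
From m ≡ 238 (mod 392) write m = 238 + 392t. Substituting into m ≡ 2 (mod 9) gives 392t ≡ 7 (mod 9), and since 5⁻¹ ≡ 2 (mod 9), t ≡ 5. Hence m ≡ 238 + 392·5 = 2198 (mod 3528).
From m ≡ 2198 (mod 3528) write m = 2198 + 3528t. Substituting into m ≡ 2 (mod 41) gives 3528t ≡ 18 (mod 41), and since 2⁻¹ ≡ 21 (mod 41), t ≡ 9. Hence m ≡ 2198 + 3528·9 = 33950 (mod 144648).

33950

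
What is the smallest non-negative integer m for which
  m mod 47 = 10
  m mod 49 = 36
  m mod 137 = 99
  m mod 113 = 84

The moduli are pairwise coprime; N = 47·49·137·113 = 35652743.
N/47 = 758569; 758569 ≡ 36 (mod 47); 36·17 ≡ 1, so inverse 17.
N/49 = 727607; 727607 ≡ 6 (mod 49); 6·41 ≡ 1, so inverse 41.
N/137 = 260239; 260239 ≡ 76 (mod 137); 76·128 ≡ 1, so inverse 128.
N/113 = 315511; 315511 ≡ 15 (mod 113); 15·98 ≡ 1, so inverse 98.
m ≡ 10·758569·17 + 36·727607·41 + 99·260239·128 + 84·315511·98 = 7097939822.
7097939822 mod 35652743 = 3043965.

3043965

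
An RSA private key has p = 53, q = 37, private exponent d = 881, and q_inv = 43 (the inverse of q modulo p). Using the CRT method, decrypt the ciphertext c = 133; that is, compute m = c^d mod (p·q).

856

d_p = d mod (p−1) = 881 mod 52 = 49; d_q = d mod (q−1) = 17.
m₁ = c^(d_p) mod p: c ≡ 27 (mod 53), and 27^49 mod 53 = 8.
m₂ = c^(d_q) mod q: c ≡ 22 (mod 37), and 22^17 mod 37 = 5.
h = q_inv·(m₁ − m₂) mod p = 43·(8 − 5) mod 53 = 23.
m = m₂ + h·q = 5 + 23·37 = 856.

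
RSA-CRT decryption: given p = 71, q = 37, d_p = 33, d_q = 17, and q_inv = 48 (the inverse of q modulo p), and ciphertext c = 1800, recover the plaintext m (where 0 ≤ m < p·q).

m₁ = c^(d_p) mod p: c ≡ 25 (mod 71), and 25^33 mod 71 = 5.
m₂ = c^(d_q) mod q: c ≡ 24 (mod 37), and 24^17 mod 37 = 20.
h = q_inv·(m₁ − m₂) mod p = 48·(5 − 20) mod 71 = 61.
m = m₂ + h·q = 20 + 61·37 = 2277.

2277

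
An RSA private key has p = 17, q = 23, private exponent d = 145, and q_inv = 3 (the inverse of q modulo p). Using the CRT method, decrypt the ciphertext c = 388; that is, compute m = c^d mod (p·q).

d_p = d mod (p−1) = 145 mod 16 = 1; d_q = d mod (q−1) = 13.
m₁ = c^(d_p) mod p: c ≡ 14 (mod 17), and 14^1 mod 17 = 14.
m₂ = c^(d_q) mod q: c ≡ 20 (mod 23), and 20^13 mod 23 = 14.
h = q_inv·(m₁ − m₂) mod p = 3·(14 − 14) mod 17 = 0.
m = m₂ + h·q = 14 + 0·23 = 14.

14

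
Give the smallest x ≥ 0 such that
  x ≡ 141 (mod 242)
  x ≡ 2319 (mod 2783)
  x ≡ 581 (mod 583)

63545

Combine the congruences pairwise.
gcd(242, 2783) = 121 and 121 | (2319 − 141), so the pair is consistent; merging gives x ≡ 2319 (mod 5566), where 5566 = lcm(242, 2783).
gcd(5566, 583) = 11 and 11 | (581 − 2319), so the pair is consistent; merging gives x ≡ 63545 (mod 294998), where 294998 = lcm(5566, 583).
The solution is unique modulo lcm(242, 2783, 583) = 294998.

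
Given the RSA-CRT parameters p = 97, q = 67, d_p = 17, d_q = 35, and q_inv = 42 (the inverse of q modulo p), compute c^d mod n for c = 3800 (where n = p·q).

m₁ = c^(d_p) mod p: c ≡ 17 (mod 97), and 17^17 mod 97 = 84.
m₂ = c^(d_q) mod q: c ≡ 48 (mod 67), and 48^35 mod 67 = 41.
h = q_inv·(m₁ − m₂) mod p = 42·(84 − 41) mod 97 = 60.
m = m₂ + h·q = 41 + 60·67 = 4061.

4061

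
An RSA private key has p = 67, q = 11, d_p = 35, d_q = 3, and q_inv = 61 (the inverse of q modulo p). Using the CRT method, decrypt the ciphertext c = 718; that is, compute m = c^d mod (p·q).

577

m₁ = c^(d_p) mod p: c ≡ 48 (mod 67), and 48^35 mod 67 = 41.
m₂ = c^(d_q) mod q: c ≡ 3 (mod 11), and 3^3 mod 11 = 5.
h = q_inv·(m₁ − m₂) mod p = 61·(41 − 5) mod 67 = 52.
m = m₂ + h·q = 5 + 52·11 = 577.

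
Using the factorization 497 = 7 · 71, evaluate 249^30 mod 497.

316

Mod 7: 249 ≡ 4; since 6 | 30, by Fermat 4^30 ≡ 1 (mod 7).
Mod 71: 249 ≡ 36; 36^30 ≡ 32 (mod 71).
Combine by CRT: x ≡ 1 (mod 7), x ≡ 32 (mod 71) ⇒ x ≡ 316 (mod 497).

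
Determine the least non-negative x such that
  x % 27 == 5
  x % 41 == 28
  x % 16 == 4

The moduli are pairwise coprime; N = 27·41·16 = 17712.
N/27 = 656; 656 ≡ 8 (mod 27); 8·17 ≡ 1, so inverse 17.
N/41 = 432; 432 ≡ 22 (mod 41); 22·28 ≡ 1, so inverse 28.
N/16 = 1107; 1107 ≡ 3 (mod 16); 3·11 ≡ 1, so inverse 11.
x ≡ 5·656·17 + 28·432·28 + 4·1107·11 = 443156.
443156 mod 17712 = 356.

356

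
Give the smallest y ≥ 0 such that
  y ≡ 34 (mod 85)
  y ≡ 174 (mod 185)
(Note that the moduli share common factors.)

Combine the congruences pairwise.
gcd(85, 185) = 5 and 5 | (174 − 34), so the pair is consistent; merging gives y ≡ 544 (mod 3145), where 3145 = lcm(85, 185).
The solution is unique modulo lcm(85, 185) = 3145.

544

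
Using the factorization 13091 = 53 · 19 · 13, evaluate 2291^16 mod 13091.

2538

Mod 53: 2291 ≡ 12; 12^16 ≡ 47 (mod 53).
Mod 19: 2291 ≡ 11; 11^16 ≡ 11 (mod 19).
Mod 13: 2291 ≡ 3; by Fermat, exponent reduces to 16 mod 12 = 4; 3^4 ≡ 3 (mod 13).
Combine by CRT: x ≡ 47 (mod 53), x ≡ 11 (mod 19), x ≡ 3 (mod 13) ⇒ x ≡ 2538 (mod 13091).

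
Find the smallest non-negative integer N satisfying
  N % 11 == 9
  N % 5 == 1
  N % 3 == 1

The moduli are pairwise coprime; M = 11·5·3 = 165.
M/11 = 15; 15 ≡ 4 (mod 11); 4·3 ≡ 1, so inverse 3.
M/5 = 33; 33 ≡ 3 (mod 5); 3·2 ≡ 1, so inverse 2.
M/3 = 55; 55 ≡ 1 (mod 3), inverse 1.
N ≡ 9·15·3 + 1·33·2 + 1·55·1 = 526.
526 mod 165 = 31.

31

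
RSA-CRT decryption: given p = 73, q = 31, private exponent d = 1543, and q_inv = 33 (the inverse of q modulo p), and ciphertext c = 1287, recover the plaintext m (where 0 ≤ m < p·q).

d_p = d mod (p−1) = 1543 mod 72 = 31; d_q = d mod (q−1) = 13.
m₁ = c^(d_p) mod p: c ≡ 46 (mod 73), and 46^31 mod 73 = 27.
m₂ = c^(d_q) mod q: c ≡ 16 (mod 31), and 16^13 mod 31 = 4.
h = q_inv·(m₁ − m₂) mod p = 33·(27 − 4) mod 73 = 29.
m = m₂ + h·q = 4 + 29·31 = 903.

903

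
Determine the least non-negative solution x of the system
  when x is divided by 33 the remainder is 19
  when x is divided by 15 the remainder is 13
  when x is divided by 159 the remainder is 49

gcd(33, 15) = 3 and 3 | (13 − 19), so the pair is consistent; merging gives x ≡ 118 (mod 165), where 165 = lcm(33, 15).
gcd(165, 159) = 3 and 3 | (49 − 118), so the pair is consistent; merging gives x ≡ 2593 (mod 8745), where 8745 = lcm(165, 159).
The solution is unique modulo lcm(33, 15, 159) = 8745.

2593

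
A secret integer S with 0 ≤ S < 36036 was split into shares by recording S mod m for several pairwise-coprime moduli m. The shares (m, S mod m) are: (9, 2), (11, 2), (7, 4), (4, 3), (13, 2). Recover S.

From S ≡ 2 (mod 9) write S = 2 + 9t. Substituting into S ≡ 2 (mod 11) gives 9t ≡ 0 (mod 11), and since 9⁻¹ ≡ 5 (mod 11), t ≡ 0. Hence S ≡ 2 + 9·0 = 2 (mod 99).
From S ≡ 2 (mod 99) write S = 2 + 99t. Substituting into S ≡ 4 (mod 7) gives 99t ≡ 2 (mod 7), and since 1⁻¹ ≡ 1 (mod 7), t ≡ 2. Hence S ≡ 2 + 99·2 = 200 (mod 693).
From S ≡ 200 (mod 693) write S = 200 + 693t. Substituting into S ≡ 3 (mod 4) gives 693t ≡ 3 (mod 4), and since 1⁻¹ ≡ 1 (mod 4), t ≡ 3. Hence S ≡ 200 + 693·3 = 2279 (mod 2772).
From S ≡ 2279 (mod 2772) write S = 2279 + 2772t. Substituting into S ≡ 2 (mod 13) gives 2772t ≡ 11 (mod 13), and since 3⁻¹ ≡ 9 (mod 13), t ≡ 8. Hence S ≡ 2279 + 2772·8 = 24455 (mod 36036).

24455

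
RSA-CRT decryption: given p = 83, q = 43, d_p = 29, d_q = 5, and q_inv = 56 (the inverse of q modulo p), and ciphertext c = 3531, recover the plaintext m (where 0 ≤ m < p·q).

975

m₁ = c^(d_p) mod p: c ≡ 45 (mod 83), and 45^29 mod 83 = 62.
m₂ = c^(d_q) mod q: c ≡ 5 (mod 43), and 5^5 mod 43 = 29.
h = q_inv·(m₁ − m₂) mod p = 56·(62 − 29) mod 83 = 22.
m = m₂ + h·q = 29 + 22·43 = 975.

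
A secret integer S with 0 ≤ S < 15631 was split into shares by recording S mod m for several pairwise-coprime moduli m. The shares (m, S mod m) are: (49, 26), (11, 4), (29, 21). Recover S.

14579

The moduli are pairwise coprime; N = 49·11·29 = 15631.
N/49 = 319; 319 ≡ 25 (mod 49); 25·2 ≡ 1, so inverse 2.
N/11 = 1421; 1421 ≡ 2 (mod 11); 2·6 ≡ 1, so inverse 6.
N/29 = 539; 539 ≡ 17 (mod 29); 17·12 ≡ 1, so inverse 12.
S ≡ 26·319·2 + 4·1421·6 + 21·539·12 = 186520.
186520 mod 15631 = 14579.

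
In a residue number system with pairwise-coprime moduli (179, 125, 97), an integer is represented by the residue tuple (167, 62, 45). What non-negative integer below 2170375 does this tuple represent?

1186937

From x ≡ 167 (mod 179) write x = 167 + 179t. Substituting into x ≡ 62 (mod 125) gives 179t ≡ 20 (mod 125), and since 54⁻¹ ≡ 44 (mod 125), t ≡ 5. Hence x ≡ 167 + 179·5 = 1062 (mod 22375).
From x ≡ 1062 (mod 22375) write x = 1062 + 22375t. Substituting into x ≡ 45 (mod 97) gives 22375t ≡ 50 (mod 97), and since 65⁻¹ ≡ 3 (mod 97), t ≡ 53. Hence x ≡ 1062 + 22375·53 = 1186937 (mod 2170375).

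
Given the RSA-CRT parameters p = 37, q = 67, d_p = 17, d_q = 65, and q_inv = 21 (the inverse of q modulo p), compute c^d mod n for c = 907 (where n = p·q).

590

m₁ = c^(d_p) mod p: c ≡ 19 (mod 37), and 19^17 mod 37 = 35.
m₂ = c^(d_q) mod q: c ≡ 36 (mod 67), and 36^65 mod 67 = 54.
h = q_inv·(m₁ − m₂) mod p = 21·(35 − 54) mod 37 = 8.
m = m₂ + h·q = 54 + 8·67 = 590.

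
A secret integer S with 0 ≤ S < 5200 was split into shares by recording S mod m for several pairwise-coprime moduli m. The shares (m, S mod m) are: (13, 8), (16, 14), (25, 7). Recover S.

Combine the congruences pairwise.
From S ≡ 8 (mod 13) write S = 8 + 13t. Substituting into S ≡ 14 (mod 16) gives 13t ≡ 6 (mod 16), and since 13⁻¹ ≡ 5 (mod 16), t ≡ 14. Hence S ≡ 8 + 13·14 = 190 (mod 208).
From S ≡ 190 (mod 208) write S = 190 + 208t. Substituting into S ≡ 7 (mod 25) gives 208t ≡ 17 (mod 25), and since 8⁻¹ ≡ 22 (mod 25), t ≡ 24. Hence S ≡ 190 + 208·24 = 5182 (mod 5200).

5182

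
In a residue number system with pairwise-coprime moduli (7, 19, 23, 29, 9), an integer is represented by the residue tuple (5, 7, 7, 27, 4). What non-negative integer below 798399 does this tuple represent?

The moduli are pairwise coprime; N = 7·19·23·29·9 = 798399.
N/7 = 114057; 114057 ≡ 6 (mod 7); 6·6 ≡ 1, so inverse 6.
N/19 = 42021; 42021 ≡ 12 (mod 19); 12·8 ≡ 1, so inverse 8.
N/23 = 34713; 34713 ≡ 6 (mod 23); 6·4 ≡ 1, so inverse 4.
N/29 = 27531; 27531 ≡ 10 (mod 29); 10·3 ≡ 1, so inverse 3.
N/9 = 88711; 88711 ≡ 7 (mod 9); 7·4 ≡ 1, so inverse 4.
x ≡ 5·114057·6 + 7·42021·8 + 7·34713·4 + 27·27531·3 + 4·88711·4 = 10396237.
10396237 mod 798399 = 17050.

17050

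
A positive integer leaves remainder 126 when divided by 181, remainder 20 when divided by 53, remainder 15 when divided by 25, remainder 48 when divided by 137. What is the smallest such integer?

The moduli are pairwise coprime; N = 181·53·25·137 = 32856025.
N/181 = 181525; 181525 ≡ 163 (mod 181); 163·10 ≡ 1, so inverse 10.
N/53 = 619925; 619925 ≡ 37 (mod 53); 37·43 ≡ 1, so inverse 43.
N/25 = 1314241; 1314241 ≡ 16 (mod 25); 16·11 ≡ 1, so inverse 11.
N/137 = 239825; 239825 ≡ 75 (mod 137); 75·95 ≡ 1, so inverse 95.
k ≡ 126·181525·10 + 20·619925·43 + 15·1314241·11 + 48·239825·95 = 2072308765.
2072308765 mod 32856025 = 2379190.

2379190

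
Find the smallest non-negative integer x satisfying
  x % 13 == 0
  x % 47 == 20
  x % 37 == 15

The moduli are pairwise coprime; N = 13·47·37 = 22607.
N/13 = 1739; 1739 ≡ 10 (mod 13); 10·4 ≡ 1, so inverse 4.
N/47 = 481; 481 ≡ 11 (mod 47); 11·30 ≡ 1, so inverse 30.
N/37 = 611; 611 ≡ 19 (mod 37); 19·2 ≡ 1, so inverse 2.
x ≡ 0·1739·4 + 20·481·30 + 15·611·2 = 306930.
306930 mod 22607 = 13039.

13039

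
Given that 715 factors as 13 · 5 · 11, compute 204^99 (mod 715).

Mod 13: 204 ≡ 9; by Fermat, exponent reduces to 99 mod 12 = 3; 9^3 ≡ 1 (mod 13).
Mod 5: 204 ≡ 4; by Fermat, exponent reduces to 99 mod 4 = 3; 4^3 ≡ 4 (mod 5).
Mod 11: 204 ≡ 6; by Fermat, exponent reduces to 99 mod 10 = 9; 6^9 ≡ 2 (mod 11).
Combine by CRT: x ≡ 1 (mod 13), x ≡ 4 (mod 5), x ≡ 2 (mod 11) ⇒ x ≡ 79 (mod 715).

79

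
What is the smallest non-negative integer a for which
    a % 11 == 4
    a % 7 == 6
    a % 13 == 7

202

Combine the congruences pairwise.
From a ≡ 4 (mod 11) write a = 4 + 11t. Substituting into a ≡ 6 (mod 7) gives 11t ≡ 2 (mod 7), and since 4⁻¹ ≡ 2 (mod 7), t ≡ 4. Hence a ≡ 4 + 11·4 = 48 (mod 77).
From a ≡ 48 (mod 77) write a = 48 + 77t. Substituting into a ≡ 7 (mod 13) gives 77t ≡ 11 (mod 13), and since 12⁻¹ ≡ 12 (mod 13), t ≡ 2. Hence a ≡ 48 + 77·2 = 202 (mod 1001).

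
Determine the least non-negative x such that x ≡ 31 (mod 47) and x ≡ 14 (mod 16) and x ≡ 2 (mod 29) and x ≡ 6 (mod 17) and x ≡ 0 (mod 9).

From x ≡ 31 (mod 47) write x = 31 + 47t. Substituting into x ≡ 14 (mod 16) gives 47t ≡ 15 (mod 16), and since 15⁻¹ ≡ 15 (mod 16), t ≡ 1. Hence x ≡ 31 + 47·1 = 78 (mod 752).
From x ≡ 78 (mod 752) write x = 78 + 752t. Substituting into x ≡ 2 (mod 29) gives 752t ≡ 11 (mod 29), and since 27⁻¹ ≡ 14 (mod 29), t ≡ 9. Hence x ≡ 78 + 752·9 = 6846 (mod 21808).
From x ≡ 6846 (mod 21808) write x = 6846 + 21808t. Substituting into x ≡ 6 (mod 17) gives 21808t ≡ 11 (mod 17), and since 14⁻¹ ≡ 11 (mod 17), t ≡ 2. Hence x ≡ 6846 + 21808·2 = 50462 (mod 370736).
From x ≡ 50462 (mod 370736) write x = 50462 + 370736t. Substituting into x ≡ 0 (mod 9) gives 370736t ≡ 1 (mod 9), and since 8⁻¹ ≡ 8 (mod 9), t ≡ 8. Hence x ≡ 50462 + 370736·8 = 3016350 (mod 3336624).

3016350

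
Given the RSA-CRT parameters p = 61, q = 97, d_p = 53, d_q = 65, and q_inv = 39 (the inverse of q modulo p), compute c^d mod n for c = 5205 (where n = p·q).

5011

m₁ = c^(d_p) mod p: c ≡ 20 (mod 61), and 20^53 mod 61 = 9.
m₂ = c^(d_q) mod q: c ≡ 64 (mod 97), and 64^65 mod 97 = 64.
h = q_inv·(m₁ − m₂) mod p = 39·(9 − 64) mod 61 = 51.
m = m₂ + h·q = 64 + 51·97 = 5011.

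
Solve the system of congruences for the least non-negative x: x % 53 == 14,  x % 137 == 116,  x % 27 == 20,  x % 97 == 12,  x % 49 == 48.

919183943

Combine the congruences pairwise.
From x ≡ 14 (mod 53) write x = 14 + 53t. Substituting into x ≡ 116 (mod 137) gives 53t ≡ 102 (mod 137), and since 53⁻¹ ≡ 106 (mod 137), t ≡ 126. Hence x ≡ 14 + 53·126 = 6692 (mod 7261).
From x ≡ 6692 (mod 7261) write x = 6692 + 7261t. Substituting into x ≡ 20 (mod 27) gives 7261t ≡ 24 (mod 27), and since 25⁻¹ ≡ 13 (mod 27), t ≡ 15. Hence x ≡ 6692 + 7261·15 = 115607 (mod 196047).
From x ≡ 115607 (mod 196047) write x = 115607 + 196047t. Substituting into x ≡ 12 (mod 97) gives 196047t ≡ 29 (mod 97), and since 10⁻¹ ≡ 68 (mod 97), t ≡ 32. Hence x ≡ 115607 + 196047·32 = 6389111 (mod 19016559).
From x ≡ 6389111 (mod 19016559) write x = 6389111 + 19016559t. Substituting into x ≡ 48 (mod 49) gives 19016559t ≡ 47 (mod 49), and since 2⁻¹ ≡ 25 (mod 49), t ≡ 48. Hence x ≡ 6389111 + 19016559·48 = 919183943 (mod 931811391).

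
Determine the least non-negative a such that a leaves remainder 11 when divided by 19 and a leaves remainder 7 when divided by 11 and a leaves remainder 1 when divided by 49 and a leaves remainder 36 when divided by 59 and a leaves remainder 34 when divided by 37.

9402807

The moduli are pairwise coprime; N = 19·11·49·59·37 = 22356103.
N/19 = 1176637; 1176637 ≡ 5 (mod 19); 5·4 ≡ 1, so inverse 4.
N/11 = 2032373; 2032373 ≡ 2 (mod 11); 2·6 ≡ 1, so inverse 6.
N/49 = 456247; 456247 ≡ 8 (mod 49); 8·43 ≡ 1, so inverse 43.
N/59 = 378917; 378917 ≡ 19 (mod 59); 19·28 ≡ 1, so inverse 28.
N/37 = 604219; 604219 ≡ 9 (mod 37); 9·33 ≡ 1, so inverse 33.
a ≡ 11·1176637·4 + 7·2032373·6 + 1·456247·43 + 36·378917·28 + 34·604219·33 = 1216632369.
1216632369 mod 22356103 = 9402807.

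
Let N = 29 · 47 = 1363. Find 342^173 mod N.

Mod 29: 342 ≡ 23; by Fermat, exponent reduces to 173 mod 28 = 5; 23^5 ≡ 25 (mod 29).
Mod 47: 342 ≡ 13; by Fermat, exponent reduces to 173 mod 46 = 35; 13^35 ≡ 38 (mod 47).
Combine by CRT: x ≡ 25 (mod 29), x ≡ 38 (mod 47) ⇒ x ≡ 837 (mod 1363).

837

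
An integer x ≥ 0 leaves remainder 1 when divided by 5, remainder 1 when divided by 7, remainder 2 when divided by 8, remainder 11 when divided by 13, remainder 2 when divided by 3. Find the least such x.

The moduli are pairwise coprime; N = 5·7·8·13·3 = 10920.
N/5 = 2184; 2184 ≡ 4 (mod 5); 4·4 ≡ 1, so inverse 4.
N/7 = 1560; 1560 ≡ 6 (mod 7); 6·6 ≡ 1, so inverse 6.
N/8 = 1365; 1365 ≡ 5 (mod 8); 5·5 ≡ 1, so inverse 5.
N/13 = 840; 840 ≡ 8 (mod 13); 8·5 ≡ 1, so inverse 5.
N/3 = 3640; 3640 ≡ 1 (mod 3), inverse 1.
x ≡ 1·2184·4 + 1·1560·6 + 2·1365·5 + 11·840·5 + 2·3640·1 = 85226.
85226 mod 10920 = 8786.

8786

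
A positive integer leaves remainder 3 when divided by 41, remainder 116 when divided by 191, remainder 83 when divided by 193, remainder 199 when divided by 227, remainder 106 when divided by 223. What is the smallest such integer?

63247935127

The moduli are pairwise coprime; N = 41·191·193·227·223 = 76507718843.
N/41 = 1866041923; 1866041923 ≡ 26 (mod 41); 26·30 ≡ 1, so inverse 30.
N/191 = 400563973; 400563973 ≡ 110 (mod 191); 110·33 ≡ 1, so inverse 33.
N/193 = 396413051; 396413051 ≡ 122 (mod 193); 122·106 ≡ 1, so inverse 106.
N/227 = 337038409; 337038409 ≡ 159 (mod 227); 159·10 ≡ 1, so inverse 10.
N/223 = 343083941; 343083941 ≡ 2 (mod 223); 2·112 ≡ 1, so inverse 112.
m ≡ 3·1866041923·30 + 116·400563973·33 + 83·396413051·106 + 199·337038409·10 + 106·343083941·112 = 9932743665874.
9932743665874 mod 76507718843 = 63247935127.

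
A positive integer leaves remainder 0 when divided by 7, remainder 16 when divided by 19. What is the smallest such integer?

35

Combine the congruences pairwise.
From n ≡ 0 (mod 7) write n = 0 + 7t. Substituting into n ≡ 16 (mod 19) gives 7t ≡ 16 (mod 19), and since 7⁻¹ ≡ 11 (mod 19), t ≡ 5. Hence n ≡ 0 + 7·5 = 35 (mod 133).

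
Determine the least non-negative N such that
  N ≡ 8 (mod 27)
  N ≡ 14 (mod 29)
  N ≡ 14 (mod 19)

The moduli are pairwise coprime; M = 27·29·19 = 14877.
M/27 = 551; 551 ≡ 11 (mod 27); 11·5 ≡ 1, so inverse 5.
M/29 = 513; 513 ≡ 20 (mod 29); 20·16 ≡ 1, so inverse 16.
M/19 = 783; 783 ≡ 4 (mod 19); 4·5 ≡ 1, so inverse 5.
N ≡ 8·551·5 + 14·513·16 + 14·783·5 = 191762.
191762 mod 14877 = 13238.

13238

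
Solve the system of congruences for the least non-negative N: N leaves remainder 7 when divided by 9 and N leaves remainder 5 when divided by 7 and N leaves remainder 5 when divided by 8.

From N ≡ 7 (mod 9) write N = 7 + 9t. Substituting into N ≡ 5 (mod 7) gives 9t ≡ 5 (mod 7), and since 2⁻¹ ≡ 4 (mod 7), t ≡ 6. Hence N ≡ 7 + 9·6 = 61 (mod 63).
From N ≡ 61 (mod 63) write N = 61 + 63t. Substituting into N ≡ 5 (mod 8) gives 63t ≡ 0 (mod 8), and since 7⁻¹ ≡ 7 (mod 8), t ≡ 0. Hence N ≡ 61 + 63·0 = 61 (mod 504).

61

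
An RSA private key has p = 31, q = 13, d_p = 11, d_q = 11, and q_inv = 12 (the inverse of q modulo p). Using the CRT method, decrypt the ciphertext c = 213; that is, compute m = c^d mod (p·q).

151

m₁ = c^(d_p) mod p: c ≡ 27 (mod 31), and 27^11 mod 31 = 27.
m₂ = c^(d_q) mod q: c ≡ 5 (mod 13), and 5^11 mod 13 = 8.
h = q_inv·(m₁ − m₂) mod p = 12·(27 − 8) mod 31 = 11.
m = m₂ + h·q = 8 + 11·13 = 151.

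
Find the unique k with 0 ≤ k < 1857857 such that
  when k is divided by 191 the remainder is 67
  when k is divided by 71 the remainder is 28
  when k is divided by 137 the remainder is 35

190876

The moduli are pairwise coprime; N = 191·71·137 = 1857857.
N/191 = 9727; 9727 ≡ 177 (mod 191); 177·150 ≡ 1, so inverse 150.
N/71 = 26167; 26167 ≡ 39 (mod 71); 39·51 ≡ 1, so inverse 51.
N/137 = 13561; 13561 ≡ 135 (mod 137); 135·68 ≡ 1, so inverse 68.
k ≡ 67·9727·150 + 28·26167·51 + 35·13561·68 = 167398006.
167398006 mod 1857857 = 190876.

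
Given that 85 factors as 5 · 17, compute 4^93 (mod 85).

4

Mod 5: 4 ≡ 4; by Fermat, exponent reduces to 93 mod 4 = 1; 4^1 ≡ 4 (mod 5).
Mod 17: 4 ≡ 4; by Fermat, exponent reduces to 93 mod 16 = 13; 4^13 ≡ 4 (mod 17).
Combine by CRT: x ≡ 4 (mod 5), x ≡ 4 (mod 17) ⇒ x ≡ 4 (mod 85).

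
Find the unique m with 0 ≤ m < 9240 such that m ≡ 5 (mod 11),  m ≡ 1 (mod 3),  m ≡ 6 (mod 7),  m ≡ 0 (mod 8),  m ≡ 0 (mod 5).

The moduli are pairwise coprime; N = 11·3·7·8·5 = 9240.
N/11 = 840; 840 ≡ 4 (mod 11); 4·3 ≡ 1, so inverse 3.
N/3 = 3080; 3080 ≡ 2 (mod 3); 2·2 ≡ 1, so inverse 2.
N/7 = 1320; 1320 ≡ 4 (mod 7); 4·2 ≡ 1, so inverse 2.
N/8 = 1155; 1155 ≡ 3 (mod 8); 3·3 ≡ 1, so inverse 3.
N/5 = 1848; 1848 ≡ 3 (mod 5); 3·2 ≡ 1, so inverse 2.
m ≡ 5·840·3 + 1·3080·2 + 6·1320·2 + 0·1155·3 + 0·1848·2 = 34600.
34600 mod 9240 = 6880.

6880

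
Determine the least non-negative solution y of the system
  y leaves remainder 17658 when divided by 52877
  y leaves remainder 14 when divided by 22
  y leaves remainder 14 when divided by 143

334920

Combine the congruences pairwise.
gcd(52877, 22) = 11 and 11 | (14 − 17658), so the pair is consistent; merging gives y ≡ 17658 (mod 105754), where 105754 = lcm(52877, 22).
gcd(105754, 143) = 11 and 11 | (14 − 17658), so the pair is consistent; merging gives y ≡ 334920 (mod 1374802), where 1374802 = lcm(105754, 143).
The solution is unique modulo lcm(52877, 22, 143) = 1374802.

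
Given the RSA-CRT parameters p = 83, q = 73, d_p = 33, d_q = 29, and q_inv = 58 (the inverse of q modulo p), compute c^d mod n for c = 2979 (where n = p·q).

2049

m₁ = c^(d_p) mod p: c ≡ 74 (mod 83), and 74^33 mod 83 = 57.
m₂ = c^(d_q) mod q: c ≡ 59 (mod 73), and 59^29 mod 73 = 5.
h = q_inv·(m₁ − m₂) mod p = 58·(57 − 5) mod 83 = 28.
m = m₂ + h·q = 5 + 28·73 = 2049.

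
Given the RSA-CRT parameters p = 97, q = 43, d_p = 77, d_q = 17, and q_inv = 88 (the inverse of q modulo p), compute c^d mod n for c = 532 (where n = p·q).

1602

m₁ = c^(d_p) mod p: c ≡ 47 (mod 97), and 47^77 mod 97 = 50.
m₂ = c^(d_q) mod q: c ≡ 16 (mod 43), and 16^17 mod 43 = 11.
h = q_inv·(m₁ − m₂) mod p = 88·(50 − 11) mod 97 = 37.
m = m₂ + h·q = 11 + 37·43 = 1602.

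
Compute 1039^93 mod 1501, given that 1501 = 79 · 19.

Mod 79: 1039 ≡ 12; by Fermat, exponent reduces to 93 mod 78 = 15; 12^15 ≡ 14 (mod 79).
Mod 19: 1039 ≡ 13; by Fermat, exponent reduces to 93 mod 18 = 3; 13^3 ≡ 12 (mod 19).
Combine by CRT: x ≡ 14 (mod 79), x ≡ 12 (mod 19) ⇒ x ≡ 962 (mod 1501).

962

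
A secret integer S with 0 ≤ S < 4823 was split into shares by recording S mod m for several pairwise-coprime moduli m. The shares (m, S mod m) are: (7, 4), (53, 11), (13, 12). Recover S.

753

The moduli are pairwise coprime; N = 7·53·13 = 4823.
N/7 = 689; 689 ≡ 3 (mod 7); 3·5 ≡ 1, so inverse 5.
N/53 = 91; 91 ≡ 38 (mod 53); 38·7 ≡ 1, so inverse 7.
N/13 = 371; 371 ≡ 7 (mod 13); 7·2 ≡ 1, so inverse 2.
S ≡ 4·689·5 + 11·91·7 + 12·371·2 = 29691.
29691 mod 4823 = 753.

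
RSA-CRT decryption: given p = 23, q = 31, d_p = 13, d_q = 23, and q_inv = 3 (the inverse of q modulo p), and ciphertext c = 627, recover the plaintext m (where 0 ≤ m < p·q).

m₁ = c^(d_p) mod p: c ≡ 6 (mod 23), and 6^13 mod 23 = 13.
m₂ = c^(d_q) mod q: c ≡ 7 (mod 31), and 7^23 mod 31 = 10.
h = q_inv·(m₁ − m₂) mod p = 3·(13 − 10) mod 23 = 9.
m = m₂ + h·q = 10 + 9·31 = 289.

289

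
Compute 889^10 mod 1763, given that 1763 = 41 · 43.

1690

Mod 41: 889 ≡ 28; 28^10 ≡ 9 (mod 41).
Mod 43: 889 ≡ 29; 29^10 ≡ 13 (mod 43).
Combine by CRT: x ≡ 9 (mod 41), x ≡ 13 (mod 43) ⇒ x ≡ 1690 (mod 1763).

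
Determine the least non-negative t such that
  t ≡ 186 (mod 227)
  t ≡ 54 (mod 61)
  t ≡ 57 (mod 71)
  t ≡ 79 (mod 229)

The moduli are pairwise coprime; N = 227·61·71·229 = 225138373.
N/227 = 991799; 991799 ≡ 36 (mod 227); 36·82 ≡ 1, so inverse 82.
N/61 = 3690793; 3690793 ≡ 49 (mod 61); 49·5 ≡ 1, so inverse 5.
N/71 = 3170963; 3170963 ≡ 32 (mod 71); 32·20 ≡ 1, so inverse 20.
N/229 = 983137; 983137 ≡ 40 (mod 229); 40·63 ≡ 1, so inverse 63.
t ≡ 186·991799·82 + 54·3690793·5 + 57·3170963·20 + 79·983137·63 = 24631403127.
24631403127 mod 225138373 = 91320470.

91320470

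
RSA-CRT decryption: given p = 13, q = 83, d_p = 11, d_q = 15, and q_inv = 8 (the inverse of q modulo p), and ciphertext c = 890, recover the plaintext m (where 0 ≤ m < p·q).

726

m₁ = c^(d_p) mod p: c ≡ 6 (mod 13), and 6^11 mod 13 = 11.
m₂ = c^(d_q) mod q: c ≡ 60 (mod 83), and 60^15 mod 83 = 62.
h = q_inv·(m₁ − m₂) mod p = 8·(11 − 62) mod 13 = 8.
m = m₂ + h·q = 62 + 8·83 = 726.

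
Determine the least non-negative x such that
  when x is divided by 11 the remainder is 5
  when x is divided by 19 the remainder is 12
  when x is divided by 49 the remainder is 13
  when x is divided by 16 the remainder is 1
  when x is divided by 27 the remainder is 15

From x ≡ 5 (mod 11) write x = 5 + 11t. Substituting into x ≡ 12 (mod 19) gives 11t ≡ 7 (mod 19), and since 11⁻¹ ≡ 7 (mod 19), t ≡ 11. Hence x ≡ 5 + 11·11 = 126 (mod 209).
From x ≡ 126 (mod 209) write x = 126 + 209t. Substituting into x ≡ 13 (mod 49) gives 209t ≡ 34 (mod 49), and since 13⁻¹ ≡ 34 (mod 49), t ≡ 29. Hence x ≡ 126 + 209·29 = 6187 (mod 10241).
From x ≡ 6187 (mod 10241) write x = 6187 + 10241t. Substituting into x ≡ 1 (mod 16) gives 10241t ≡ 6 (mod 16), and since 1⁻¹ ≡ 1 (mod 16), t ≡ 6. Hence x ≡ 6187 + 10241·6 = 67633 (mod 163856).
From x ≡ 67633 (mod 163856) write x = 67633 + 163856t. Substituting into x ≡ 15 (mod 27) gives 163856t ≡ 17 (mod 27), and since 20⁻¹ ≡ 23 (mod 27), t ≡ 13. Hence x ≡ 67633 + 163856·13 = 2197761 (mod 4424112).

2197761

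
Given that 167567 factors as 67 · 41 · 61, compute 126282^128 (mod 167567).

Mod 67: 126282 ≡ 54; by Fermat, exponent reduces to 128 mod 66 = 62; 54^62 ≡ 60 (mod 67).
Mod 41: 126282 ≡ 2; by Fermat, exponent reduces to 128 mod 40 = 8; 2^8 ≡ 10 (mod 41).
Mod 61: 126282 ≡ 12; by Fermat, exponent reduces to 128 mod 60 = 8; 12^8 ≡ 16 (mod 61).
Combine by CRT: x ≡ 60 (mod 67), x ≡ 10 (mod 41), x ≡ 16 (mod 61) ⇒ x ≡ 135802 (mod 167567).

135802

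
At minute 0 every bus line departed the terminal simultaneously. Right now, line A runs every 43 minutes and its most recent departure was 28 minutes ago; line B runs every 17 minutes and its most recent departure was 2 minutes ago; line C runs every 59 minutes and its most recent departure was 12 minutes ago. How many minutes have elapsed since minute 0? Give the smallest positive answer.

10219

The moduli are pairwise coprime; N = 43·17·59 = 43129.
N/43 = 1003; 1003 ≡ 14 (mod 43); 14·40 ≡ 1, so inverse 40.
N/17 = 2537; 2537 ≡ 4 (mod 17); 4·13 ≡ 1, so inverse 13.
N/59 = 731; 731 ≡ 23 (mod 59); 23·18 ≡ 1, so inverse 18.
t ≡ 28·1003·40 + 2·2537·13 + 12·731·18 = 1347218.
1347218 mod 43129 = 10219.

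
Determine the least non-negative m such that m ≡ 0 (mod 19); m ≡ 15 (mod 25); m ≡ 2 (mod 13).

665

The moduli are pairwise coprime; N = 19·25·13 = 6175.
N/19 = 325; 325 ≡ 2 (mod 19); 2·10 ≡ 1, so inverse 10.
N/25 = 247; 247 ≡ 22 (mod 25); 22·8 ≡ 1, so inverse 8.
N/13 = 475; 475 ≡ 7 (mod 13); 7·2 ≡ 1, so inverse 2.
m ≡ 0·325·10 + 15·247·8 + 2·475·2 = 31540.
31540 mod 6175 = 665.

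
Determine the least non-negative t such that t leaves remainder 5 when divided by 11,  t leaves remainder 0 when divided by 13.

104

From t ≡ 5 (mod 11) write t = 5 + 11s. Substituting into t ≡ 0 (mod 13) gives 11s ≡ 8 (mod 13), and since 11⁻¹ ≡ 6 (mod 13), s ≡ 9. Hence t ≡ 5 + 11·9 = 104 (mod 143).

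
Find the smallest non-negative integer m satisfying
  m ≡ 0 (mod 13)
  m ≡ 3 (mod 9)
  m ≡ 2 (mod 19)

1560

Combine the congruences pairwise.
From m ≡ 0 (mod 13) write m = 0 + 13t. Substituting into m ≡ 3 (mod 9) gives 13t ≡ 3 (mod 9), and since 4⁻¹ ≡ 7 (mod 9), t ≡ 3. Hence m ≡ 0 + 13·3 = 39 (mod 117).
From m ≡ 39 (mod 117) write m = 39 + 117t. Substituting into m ≡ 2 (mod 19) gives 117t ≡ 1 (mod 19), and since 3⁻¹ ≡ 13 (mod 19), t ≡ 13. Hence m ≡ 39 + 117·13 = 1560 (mod 2223).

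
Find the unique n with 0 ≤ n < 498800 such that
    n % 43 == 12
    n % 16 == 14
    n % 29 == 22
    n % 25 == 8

The moduli are pairwise coprime; M = 43·16·29·25 = 498800.
M/43 = 11600; 11600 ≡ 33 (mod 43); 33·30 ≡ 1, so inverse 30.
M/16 = 31175; 31175 ≡ 7 (mod 16); 7·7 ≡ 1, so inverse 7.
M/29 = 17200; 17200 ≡ 3 (mod 29); 3·10 ≡ 1, so inverse 10.
M/25 = 19952; 19952 ≡ 2 (mod 25); 2·13 ≡ 1, so inverse 13.
n ≡ 12·11600·30 + 14·31175·7 + 22·17200·10 + 8·19952·13 = 13090158.
13090158 mod 498800 = 121358.

121358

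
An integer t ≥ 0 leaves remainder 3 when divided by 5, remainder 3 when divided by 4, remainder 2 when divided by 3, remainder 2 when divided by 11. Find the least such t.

563

From t ≡ 3 (mod 5) write t = 3 + 5s. Substituting into t ≡ 3 (mod 4) gives 5s ≡ 0 (mod 4), and since 1⁻¹ ≡ 1 (mod 4), s ≡ 0. Hence t ≡ 3 + 5·0 = 3 (mod 20).
From t ≡ 3 (mod 20) write t = 3 + 20s. Substituting into t ≡ 2 (mod 3) gives 20s ≡ 2 (mod 3), and since 2⁻¹ ≡ 2 (mod 3), s ≡ 1. Hence t ≡ 3 + 20·1 = 23 (mod 60).
From t ≡ 23 (mod 60) write t = 23 + 60s. Substituting into t ≡ 2 (mod 11) gives 60s ≡ 1 (mod 11), and since 5⁻¹ ≡ 9 (mod 11), s ≡ 9. Hence t ≡ 23 + 60·9 = 563 (mod 660).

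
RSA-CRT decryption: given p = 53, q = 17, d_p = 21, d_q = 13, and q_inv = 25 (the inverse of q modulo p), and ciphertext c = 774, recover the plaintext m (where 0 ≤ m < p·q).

161

m₁ = c^(d_p) mod p: c ≡ 32 (mod 53), and 32^21 mod 53 = 2.
m₂ = c^(d_q) mod q: c ≡ 9 (mod 17), and 9^13 mod 17 = 8.
h = q_inv·(m₁ − m₂) mod p = 25·(2 − 8) mod 53 = 9.
m = m₂ + h·q = 8 + 9·17 = 161.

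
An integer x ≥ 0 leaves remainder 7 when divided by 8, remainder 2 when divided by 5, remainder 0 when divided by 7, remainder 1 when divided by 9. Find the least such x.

The moduli are pairwise coprime; N = 8·5·7·9 = 2520.
N/8 = 315; 315 ≡ 3 (mod 8); 3·3 ≡ 1, so inverse 3.
N/5 = 504; 504 ≡ 4 (mod 5); 4·4 ≡ 1, so inverse 4.
N/7 = 360; 360 ≡ 3 (mod 7); 3·5 ≡ 1, so inverse 5.
N/9 = 280; 280 ≡ 1 (mod 9), inverse 1.
x ≡ 7·315·3 + 2·504·4 + 0·360·5 + 1·280·1 = 10927.
10927 mod 2520 = 847.

847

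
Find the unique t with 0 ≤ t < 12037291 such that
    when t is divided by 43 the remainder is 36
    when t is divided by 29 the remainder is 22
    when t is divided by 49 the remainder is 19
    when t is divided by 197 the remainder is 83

1551261

The moduli are pairwise coprime; N = 43·29·49·197 = 12037291.
N/43 = 279937; 279937 ≡ 7 (mod 43); 7·37 ≡ 1, so inverse 37.
N/29 = 415079; 415079 ≡ 2 (mod 29); 2·15 ≡ 1, so inverse 15.
N/49 = 245659; 245659 ≡ 22 (mod 49); 22·29 ≡ 1, so inverse 29.
N/197 = 61103; 61103 ≡ 33 (mod 197); 33·6 ≡ 1, so inverse 6.
t ≡ 36·279937·37 + 22·415079·15 + 19·245659·29 + 83·61103·6 = 675639557.
675639557 mod 12037291 = 1551261.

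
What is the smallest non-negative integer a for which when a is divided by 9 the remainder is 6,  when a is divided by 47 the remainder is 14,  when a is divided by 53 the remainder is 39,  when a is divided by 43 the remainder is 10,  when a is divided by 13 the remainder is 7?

11634864

The moduli are pairwise coprime; N = 9·47·53·43·13 = 12532221.
N/9 = 1392469; 1392469 ≡ 7 (mod 9); 7·4 ≡ 1, so inverse 4.
N/47 = 266643; 266643 ≡ 12 (mod 47); 12·4 ≡ 1, so inverse 4.
N/53 = 236457; 236457 ≡ 24 (mod 53); 24·42 ≡ 1, so inverse 42.
N/43 = 291447; 291447 ≡ 36 (mod 43); 36·6 ≡ 1, so inverse 6.
N/13 = 964017; 964017 ≡ 2 (mod 13); 2·7 ≡ 1, so inverse 7.
a ≡ 6·1392469·4 + 14·266643·4 + 39·236457·42 + 10·291447·6 + 7·964017·7 = 500391483.
500391483 mod 12532221 = 11634864.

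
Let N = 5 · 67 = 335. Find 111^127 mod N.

Mod 5: 111 ≡ 1; by Fermat, exponent reduces to 127 mod 4 = 3; 1^3 ≡ 1 (mod 5).
Mod 67: 111 ≡ 44; by Fermat, exponent reduces to 127 mod 66 = 61; 44^61 ≡ 28 (mod 67).
Combine by CRT: x ≡ 1 (mod 5), x ≡ 28 (mod 67) ⇒ x ≡ 296 (mod 335).

296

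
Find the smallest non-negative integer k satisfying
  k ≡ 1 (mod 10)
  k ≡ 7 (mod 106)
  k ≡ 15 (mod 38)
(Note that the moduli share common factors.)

Combine the congruences pairwise.
gcd(10, 106) = 2 and 2 | (7 − 1), so the pair is consistent; merging gives k ≡ 431 (mod 530), where 530 = lcm(10, 106).
gcd(530, 38) = 2 and 2 | (15 − 431), so the pair is consistent; merging gives k ≡ 9971 (mod 10070), where 10070 = lcm(530, 38).
The solution is unique modulo lcm(10, 106, 38) = 10070.

9971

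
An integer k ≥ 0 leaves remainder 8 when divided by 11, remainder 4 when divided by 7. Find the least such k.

74

Combine the congruences pairwise.
From k ≡ 8 (mod 11) write k = 8 + 11t. Substituting into k ≡ 4 (mod 7) gives 11t ≡ 3 (mod 7), and since 4⁻¹ ≡ 2 (mod 7), t ≡ 6. Hence k ≡ 8 + 11·6 = 74 (mod 77).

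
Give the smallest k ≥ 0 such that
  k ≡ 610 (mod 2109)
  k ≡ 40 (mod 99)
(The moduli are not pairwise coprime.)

30136

gcd(2109, 99) = 3 and 3 | (40 − 610), so the pair is consistent; merging gives k ≡ 30136 (mod 69597), where 69597 = lcm(2109, 99).
The solution is unique modulo lcm(2109, 99) = 69597.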